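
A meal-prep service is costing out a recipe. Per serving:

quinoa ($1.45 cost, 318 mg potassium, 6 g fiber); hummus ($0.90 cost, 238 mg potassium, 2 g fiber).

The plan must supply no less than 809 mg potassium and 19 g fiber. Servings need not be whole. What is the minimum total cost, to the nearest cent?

$4.59

For a min-cost LP with two ≥-constraints, a basic feasible solution has at most two positive variables.
quinoa only: max(809/318, 19/6) = 3.167 servings → $4.59.
hummus only: max(809/238, 19/2) = 9.5 servings → $8.55.
quinoa + hummus: intersection lies outside the first quadrant.
The minimum over all feasible corners is $4.59.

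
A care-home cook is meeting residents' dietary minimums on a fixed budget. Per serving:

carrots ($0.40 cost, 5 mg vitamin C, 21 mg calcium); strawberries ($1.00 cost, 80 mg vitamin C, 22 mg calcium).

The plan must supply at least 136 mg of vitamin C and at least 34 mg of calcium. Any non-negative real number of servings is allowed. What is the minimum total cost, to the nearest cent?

At the optimum either one food covers both requirements or two foods hit both targets exactly; no other combination can be cheaper.
carrots only: max(136/5, 34/21) = 27.2 servings → $10.88.
strawberries only: max(136/80, 34/22) = 1.7 servings → $1.70.
carrots + strawberries: intersection lies outside the first quadrant.
Cheapest feasible corner: $1.70.

$1.70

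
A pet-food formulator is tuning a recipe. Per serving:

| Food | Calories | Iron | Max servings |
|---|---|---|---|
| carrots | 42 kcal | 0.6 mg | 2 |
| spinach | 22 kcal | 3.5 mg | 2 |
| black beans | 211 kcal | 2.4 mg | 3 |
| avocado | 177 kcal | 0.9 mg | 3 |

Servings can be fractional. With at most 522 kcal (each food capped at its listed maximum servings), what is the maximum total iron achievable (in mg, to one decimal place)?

12.7 mg

Iron per kcal: spinach 0.1591, carrots 0.01429, black beans 0.01137, avocado 0.005085.
Take 2 servings of spinach: uses 44 kcal, +7.0 mg iron (running total 7.0 mg).
Take 2 servings of carrots: uses 84 kcal, +1.2 mg iron (running total 8.2 mg).
Take 1.867 servings of black beans: uses 394 kcal, +4.5 mg iron (running total 12.7 mg).
Filling greedily by iron-per-kcal is optimal for one linear limit, giving 12.7 mg.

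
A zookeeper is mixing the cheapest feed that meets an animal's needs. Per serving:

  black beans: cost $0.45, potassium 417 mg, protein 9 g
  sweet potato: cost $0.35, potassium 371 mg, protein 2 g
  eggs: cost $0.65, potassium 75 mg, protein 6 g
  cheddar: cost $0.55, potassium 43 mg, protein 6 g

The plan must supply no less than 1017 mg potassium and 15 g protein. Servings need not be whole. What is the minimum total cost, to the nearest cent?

An LP optimum is at a vertex; with two nutrient constraints at most two foods are used. Check each candidate.
black beans only: max(1017/417, 15/9) = 2.439 servings → $1.10.
sweet potato only: max(1017/371, 15/2) = 7.5 servings → $2.62.
eggs only: max(1017/75, 15/6) = 13.56 servings → $8.81.
cheddar only: max(1017/43, 15/6) = 23.65 servings → $13.01.
black beans + sweet potato with both tight: 1.41 servings and 1.157 servings → $1.04.
black beans + eggs: the both-tight solution has a negative serving — not a feasible corner.
black beans + cheddar: intersection lies outside the first quadrant.
sweet potato + eggs with both tight: 2.397 servings and 1.701 servings → $1.94.
sweet potato + cheddar with both tight: 2.55 servings and 1.65 servings → $1.80.
eggs + cheddar: the both-tight solution has a negative serving — not a feasible corner.
The minimum over all feasible corners is $1.04.

$1.04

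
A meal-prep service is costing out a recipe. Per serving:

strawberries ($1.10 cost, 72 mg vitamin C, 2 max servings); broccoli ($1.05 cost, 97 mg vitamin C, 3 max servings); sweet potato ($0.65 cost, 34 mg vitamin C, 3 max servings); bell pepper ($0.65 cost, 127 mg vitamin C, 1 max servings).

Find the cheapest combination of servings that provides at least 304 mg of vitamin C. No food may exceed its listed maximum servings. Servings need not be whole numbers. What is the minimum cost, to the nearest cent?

$2.57

Cost per mg of vitamin C: bell pepper $0.0051, broccoli $0.0108, strawberries $0.0153, sweet potato $0.0191.
Take 1 serving of bell pepper: +127.0 mg vitamin C for $0.65 (total $0.65, still need 177.0 mg).
Take 1.825 servings of broccoli: +177.0 mg vitamin C for $1.92 (total $2.57, still need 0.0 mg).
Greedy by cheapest-per-mg is optimal for a single linear constraint, so the minimum cost is $2.57.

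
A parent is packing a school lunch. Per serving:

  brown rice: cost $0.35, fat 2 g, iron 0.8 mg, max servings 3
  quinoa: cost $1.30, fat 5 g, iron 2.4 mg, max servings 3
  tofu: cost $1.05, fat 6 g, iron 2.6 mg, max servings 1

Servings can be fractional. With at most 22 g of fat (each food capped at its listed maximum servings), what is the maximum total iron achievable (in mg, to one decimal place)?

Iron per g fat: quinoa 0.48, tofu 0.4333, brown rice 0.4.
Take 3 servings of quinoa: uses 15 g fat, +7.2 mg iron (running total 7.2 mg).
Take 1 serving of tofu: uses 6 g fat, +2.6 mg iron (running total 9.8 mg).
Take 0.5 servings of brown rice: uses 1 g fat, +0.4 mg iron (running total 10.2 mg).
Greedy by best ratio exhausts the fat allowance optimally: 10.2 mg.

10.2 mg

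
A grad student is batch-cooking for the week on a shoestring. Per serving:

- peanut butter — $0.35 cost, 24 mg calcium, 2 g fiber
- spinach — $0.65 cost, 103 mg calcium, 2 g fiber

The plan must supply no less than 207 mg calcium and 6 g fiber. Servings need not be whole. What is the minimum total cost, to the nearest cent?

An LP optimum is at a vertex; with two nutrient constraints at most two foods are used. Check each candidate.
peanut butter only: max(207/24, 6/2) = 8.625 servings → $3.02.
spinach only: max(207/103, 6/2) = 3 servings → $1.95.
peanut butter + spinach with both tight: 1.291 servings and 1.709 servings → $1.56.
Cheapest feasible corner: $1.56.

$1.56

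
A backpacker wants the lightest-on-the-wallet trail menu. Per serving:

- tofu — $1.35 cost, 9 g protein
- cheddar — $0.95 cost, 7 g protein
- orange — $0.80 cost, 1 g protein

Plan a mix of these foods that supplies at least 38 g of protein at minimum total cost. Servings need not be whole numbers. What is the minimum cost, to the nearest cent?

$5.16

Cost per g of protein: cheddar $0.1357, tofu $0.1500, orange $0.8000.
With no serving limits, use only cheddar: 38 g / 7 g = 5.429 servings × $0.95 = $5.16.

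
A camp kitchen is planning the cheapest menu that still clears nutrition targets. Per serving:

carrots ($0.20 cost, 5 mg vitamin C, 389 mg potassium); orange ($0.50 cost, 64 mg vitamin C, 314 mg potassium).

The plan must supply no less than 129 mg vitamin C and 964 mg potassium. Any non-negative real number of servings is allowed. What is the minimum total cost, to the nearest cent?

An LP optimum is at a vertex; with two nutrient constraints at most two foods are used. Check each candidate.
carrots only: max(129/5, 964/389) = 25.8 servings → $5.16.
orange only: max(129/64, 964/314) = 3.07 servings → $1.54.
carrots + orange with both tight: 0.9084 servings and 1.945 servings → $1.15.
So the least-cost plan costs $1.15.

$1.15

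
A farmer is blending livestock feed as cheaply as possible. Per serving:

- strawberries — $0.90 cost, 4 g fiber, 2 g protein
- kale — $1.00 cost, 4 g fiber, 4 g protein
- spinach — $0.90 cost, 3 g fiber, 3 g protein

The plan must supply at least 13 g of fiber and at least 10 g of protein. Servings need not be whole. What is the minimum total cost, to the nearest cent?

Check every corner: each single food scaled to meet both minima, and each pair solved so both constraints bind.
strawberries only: max(13/4, 10/2) = 5 servings → $4.50.
kale only: max(13/4, 10/4) = 3.25 servings → $3.25.
spinach only: max(13/3, 10/3) = 4.333 servings → $3.90.
strawberries + kale with both tight: 1.5 servings and 1.75 servings → $3.10.
strawberries + spinach with both tight: 1.5 servings and 2.333 servings → $3.45.
kale + spinach (both tight): parallel constraints — no distinct corner.
The minimum over all feasible corners is $3.10.

$3.10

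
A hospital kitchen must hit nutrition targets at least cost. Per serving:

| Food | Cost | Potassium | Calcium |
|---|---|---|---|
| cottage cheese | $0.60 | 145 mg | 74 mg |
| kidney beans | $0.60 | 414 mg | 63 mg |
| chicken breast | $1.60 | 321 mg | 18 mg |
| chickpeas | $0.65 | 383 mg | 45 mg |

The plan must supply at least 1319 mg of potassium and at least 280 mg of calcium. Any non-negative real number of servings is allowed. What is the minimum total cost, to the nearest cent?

With two linear requirements the optimum uses one or two foods; enumerate the corners.
cottage cheese only: max(1319/145, 280/74) = 9.097 servings → $5.46.
kidney beans only: max(1319/414, 280/63) = 4.444 servings → $2.67.
chicken breast only: max(1319/321, 280/18) = 15.56 servings → $24.89.
chickpeas only: max(1319/383, 280/45) = 6.222 servings → $4.04.
cottage cheese + kidney beans with both tight: 1.527 servings and 2.651 servings → $2.51.
cottage cheese + chicken breast with both tight: 3.128 servings and 2.696 servings → $6.19.
cottage cheese + chickpeas with both tight: 2.195 servings and 2.613 servings → $3.02.
kidney beans + chicken breast: intersection lies outside the first quadrant.
kidney beans + chickpeas with both targets exact would need a negative amount; discard.
chicken breast + chickpeas: intersection lies outside the first quadrant.
So the least-cost plan costs $2.51.

$2.51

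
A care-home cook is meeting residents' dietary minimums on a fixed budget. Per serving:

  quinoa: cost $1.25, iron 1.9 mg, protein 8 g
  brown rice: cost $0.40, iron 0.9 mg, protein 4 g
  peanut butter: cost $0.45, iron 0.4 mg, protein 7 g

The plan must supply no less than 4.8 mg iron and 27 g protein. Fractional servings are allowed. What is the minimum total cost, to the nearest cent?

$2.43

The cheapest plan sits at a corner of the feasible region — with two constraints it uses at most two foods.
quinoa only: max(4.8/1.9, 27/8) = 3.375 servings → $4.22.
brown rice only: max(4.8/0.9, 27/4) = 6.75 servings → $2.70.
peanut butter only: max(4.8/0.4, 27/7) = 12 servings → $5.40.
quinoa + brown rice with both targets exact would need a negative amount; discard.
quinoa + peanut butter with both tight: 2.257 servings and 1.277 servings → $3.40.
brown rice + peanut butter with both tight: 4.851 servings and 1.085 servings → $2.43.
Cheapest feasible corner: $2.43.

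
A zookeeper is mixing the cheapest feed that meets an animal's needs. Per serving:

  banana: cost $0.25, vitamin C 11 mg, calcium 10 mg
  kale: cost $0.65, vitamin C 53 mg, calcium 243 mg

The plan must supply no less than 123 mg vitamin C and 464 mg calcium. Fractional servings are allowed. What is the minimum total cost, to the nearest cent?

$1.51

Minimising a linear cost over {vitamin C ≥ 123, calcium ≥ 464, servings ≥ 0} — the optimum is at a vertex, using one or two foods.
banana only: max(123/11, 464/10) = 46.4 servings → $11.60.
kale only: max(123/53, 464/243) = 2.321 servings → $1.51.
banana + kale with both tight: 2.472 servings and 1.808 servings → $1.79.
Cheapest feasible corner: $1.51.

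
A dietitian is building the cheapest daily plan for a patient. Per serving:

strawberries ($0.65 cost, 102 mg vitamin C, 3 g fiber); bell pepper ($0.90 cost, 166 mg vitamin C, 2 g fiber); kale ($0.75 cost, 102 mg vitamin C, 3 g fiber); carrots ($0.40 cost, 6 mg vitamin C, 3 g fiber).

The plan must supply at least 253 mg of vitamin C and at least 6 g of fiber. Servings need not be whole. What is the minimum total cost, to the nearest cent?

For a min-cost LP with two ≥-constraints, a basic feasible solution has at most two positive variables.
strawberries only: max(253/102, 6/3) = 2.48 servings → $1.61.
bell pepper only: max(253/166, 6/2) = 3 servings → $2.70.
kale only: max(253/102, 6/3) = 2.48 servings → $1.86.
carrots only: max(253/6, 6/3) = 42.17 servings → $16.87.
strawberries + bell pepper with both tight: 1.667 servings and 0.5 servings → $1.53.
strawberries + kale (both tight): parallel constraints — no distinct corner.
strawberries + carrots: intersection lies outside the first quadrant.
bell pepper + kale with both tight: 0.5 servings and 1.667 servings → $1.70.
bell pepper + carrots with both tight: 1.488 servings and 1.008 servings → $1.74.
kale + carrots: the both-tight solution has a negative serving — not a feasible corner.
So the least-cost plan costs $1.53.

$1.53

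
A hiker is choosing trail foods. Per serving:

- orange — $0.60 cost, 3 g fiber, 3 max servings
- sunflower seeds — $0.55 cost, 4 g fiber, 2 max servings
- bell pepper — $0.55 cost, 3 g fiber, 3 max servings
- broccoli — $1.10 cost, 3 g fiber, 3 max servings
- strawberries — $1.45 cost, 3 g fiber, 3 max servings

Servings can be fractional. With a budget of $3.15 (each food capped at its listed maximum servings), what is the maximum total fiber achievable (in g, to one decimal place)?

19.0 g

Fiber per dollar: sunflower seeds 7.273, bell pepper 5.455, orange 5, broccoli 2.727, strawberries 2.069.
Take 2 servings of sunflower seeds: spends $1.10, +8.0 g fiber (running total 8.0 g).
Take 3 servings of bell pepper: spends $1.65, +9.0 g fiber (running total 17.0 g).
Take 0.6667 servings of orange: spends $0.40, +2.0 g fiber (running total 19.0 g).
Greedy by best ratio exhausts the cost allowance optimally: 19.0 g.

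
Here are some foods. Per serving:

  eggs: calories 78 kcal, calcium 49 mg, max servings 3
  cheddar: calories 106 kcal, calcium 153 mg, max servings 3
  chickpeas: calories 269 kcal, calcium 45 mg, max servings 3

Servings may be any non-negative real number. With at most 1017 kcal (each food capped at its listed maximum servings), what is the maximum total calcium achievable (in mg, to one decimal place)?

Calcium per kcal: cheddar 1.443, eggs 0.6282, chickpeas 0.1673.
Take 3 servings of cheddar: uses 318 kcal, +459.0 mg calcium (running total 459.0 mg).
Take 3 servings of eggs: uses 234 kcal, +147.0 mg calcium (running total 606.0 mg).
Take 1.729 servings of chickpeas: uses 465 kcal, +77.8 mg calcium (running total 683.8 mg).
Filling greedily by calcium-per-kcal is optimal for one linear limit, giving 683.8 mg.

683.8 mg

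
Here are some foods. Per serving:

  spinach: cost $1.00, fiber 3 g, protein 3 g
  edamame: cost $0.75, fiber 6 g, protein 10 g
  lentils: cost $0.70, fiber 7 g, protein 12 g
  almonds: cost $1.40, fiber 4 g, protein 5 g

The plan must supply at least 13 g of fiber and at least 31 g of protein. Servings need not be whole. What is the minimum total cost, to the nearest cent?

$1.81

This is a tiny linear program; its minimum lies at a vertex of the feasible set. List the vertices and price them.
spinach only: max(13/3, 31/3) = 10.33 servings → $10.33.
edamame only: max(13/6, 31/10) = 3.1 servings → $2.33.
lentils only: max(13/7, 31/12) = 2.583 servings → $1.81.
almonds only: max(13/4, 31/5) = 6.2 servings → $8.68.
spinach + edamame with both targets exact would need a negative amount; discard.
spinach + lentils: intersection lies outside the first quadrant.
spinach + almonds: the both-tight solution has a negative serving — not a feasible corner.
edamame + lentils: intersection lies outside the first quadrant.
edamame + almonds with both targets exact would need a negative amount; discard.
lentils + almonds: intersection lies outside the first quadrant.
The minimum over all feasible corners is $1.81.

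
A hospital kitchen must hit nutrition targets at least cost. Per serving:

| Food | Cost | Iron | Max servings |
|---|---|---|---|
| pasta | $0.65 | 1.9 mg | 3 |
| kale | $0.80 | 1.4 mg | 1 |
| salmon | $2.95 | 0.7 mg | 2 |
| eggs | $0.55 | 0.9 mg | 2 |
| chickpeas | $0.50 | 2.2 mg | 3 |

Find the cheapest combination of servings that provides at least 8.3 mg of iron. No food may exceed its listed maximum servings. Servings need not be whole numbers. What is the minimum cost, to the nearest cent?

Cost per mg of iron: chickpeas $0.2273, pasta $0.3421, kale $0.5714, eggs $0.6111, salmon $4.2143.
Take 3 servings of chickpeas: +6.6 mg iron for $1.50 (total $1.50, still need 1.7 mg).
Take 0.8947 servings of pasta: +1.7 mg iron for $0.58 (total $2.08, still need 0.0 mg).
Greedy by cheapest-per-mg is optimal for a single linear constraint, so the minimum cost is $2.08.

$2.08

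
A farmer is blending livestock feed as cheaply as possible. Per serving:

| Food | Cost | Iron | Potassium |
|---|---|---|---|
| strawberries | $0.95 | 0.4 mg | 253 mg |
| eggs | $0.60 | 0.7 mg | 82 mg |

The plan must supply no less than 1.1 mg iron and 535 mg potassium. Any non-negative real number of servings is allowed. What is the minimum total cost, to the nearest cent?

This is a tiny linear program; its minimum lies at a vertex of the feasible set. List the vertices and price them.
strawberries only: max(1.1/0.4, 535/253) = 2.75 servings → $2.61.
eggs only: max(1.1/0.7, 535/82) = 6.524 servings → $3.91.
strawberries + eggs with both tight: 1.97 servings and 0.4456 servings → $2.14.
The minimum over all feasible corners is $2.14.

$2.14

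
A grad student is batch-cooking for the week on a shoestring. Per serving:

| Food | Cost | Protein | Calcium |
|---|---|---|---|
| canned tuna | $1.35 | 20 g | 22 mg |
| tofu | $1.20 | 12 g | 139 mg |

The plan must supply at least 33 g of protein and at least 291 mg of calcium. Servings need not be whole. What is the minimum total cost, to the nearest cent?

A basic optimal solution has at most two foods positive. Try each food alone and each pair with both targets met exactly.
canned tuna only: max(33/20, 291/22) = 13.23 servings → $17.86.
tofu only: max(33/12, 291/139) = 2.75 servings → $3.30.
canned tuna + tofu with both tight: 0.4352 servings and 2.025 servings → $3.02.
Cheapest feasible corner: $3.02.

$3.02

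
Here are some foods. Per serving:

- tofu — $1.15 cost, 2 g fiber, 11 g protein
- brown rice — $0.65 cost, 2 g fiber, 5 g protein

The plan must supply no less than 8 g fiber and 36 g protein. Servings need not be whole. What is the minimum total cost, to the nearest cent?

At the optimum either one food covers both requirements or two foods hit both targets exactly; no other combination can be cheaper.
tofu only: max(8/2, 36/11) = 4 servings → $4.60.
brown rice only: max(8/2, 36/5) = 7.2 servings → $4.68.
tofu + brown rice with both tight: 2.667 servings and 1.333 servings → $3.93.
So the least-cost plan costs $3.93.

$3.93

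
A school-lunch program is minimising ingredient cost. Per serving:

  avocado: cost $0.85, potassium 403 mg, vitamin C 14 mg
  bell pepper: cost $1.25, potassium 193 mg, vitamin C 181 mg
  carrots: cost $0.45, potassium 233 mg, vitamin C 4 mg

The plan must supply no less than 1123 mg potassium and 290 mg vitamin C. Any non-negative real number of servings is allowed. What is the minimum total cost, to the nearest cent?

avocado only: max(1123/403, 290/14) = 20.71 servings → $17.61.
bell pepper only: max(1123/193, 290/181) = 5.819 servings → $7.27.
carrots only: max(1123/233, 290/4) = 72.5 servings → $32.62.
avocado + bell pepper with both tight: 2.097 servings and 1.44 servings → $3.58.
avocado + carrots: the both-tight solution has a negative serving — not a feasible corner.
bell pepper + carrots with both tight: 1.524 servings and 3.558 servings → $3.51.
The minimum over all feasible corners is $3.51.

$3.51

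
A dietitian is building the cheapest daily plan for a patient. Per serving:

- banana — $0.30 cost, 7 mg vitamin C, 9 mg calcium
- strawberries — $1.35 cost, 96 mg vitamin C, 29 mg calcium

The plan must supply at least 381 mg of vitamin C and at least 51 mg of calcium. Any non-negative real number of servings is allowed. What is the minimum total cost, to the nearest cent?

$5.36

This is a tiny linear program; its minimum lies at a vertex of the feasible set. List the vertices and price them.
banana only: max(381/7, 51/9) = 54.43 servings → $16.33.
strawberries only: max(381/96, 51/29) = 3.969 servings → $5.36.
banana + strawberries: intersection lies outside the first quadrant.
So the least-cost plan costs $5.36.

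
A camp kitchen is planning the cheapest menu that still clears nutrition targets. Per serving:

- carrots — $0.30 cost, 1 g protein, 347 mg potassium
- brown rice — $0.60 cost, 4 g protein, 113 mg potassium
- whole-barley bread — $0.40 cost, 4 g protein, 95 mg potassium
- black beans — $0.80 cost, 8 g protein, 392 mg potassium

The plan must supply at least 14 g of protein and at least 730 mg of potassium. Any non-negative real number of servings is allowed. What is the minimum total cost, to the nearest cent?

A basic optimal solution has at most two foods positive. Try each food alone and each pair with both targets met exactly.
carrots only: max(14/1, 730/347) = 14 servings → $4.20.
brown rice only: max(14/4, 730/113) = 6.46 servings → $3.88.
whole-barley bread only: max(14/4, 730/95) = 7.684 servings → $3.07.
black beans only: max(14/8, 730/392) = 1.862 servings → $1.49.
carrots + brown rice with both tight: 1.049 servings and 3.238 servings → $2.26.
carrots + whole-barley bread with both tight: 1.23 servings and 3.193 servings → $1.65.
carrots + black beans with both tight: 0.1477 servings and 1.732 servings → $1.43.
brown rice + whole-barley bread: intersection lies outside the first quadrant.
brown rice + black beans with both targets exact would need a negative amount; discard.
whole-barley bread + black beans: the both-tight solution has a negative serving — not a feasible corner.
Cheapest feasible corner: $1.43.

$1.43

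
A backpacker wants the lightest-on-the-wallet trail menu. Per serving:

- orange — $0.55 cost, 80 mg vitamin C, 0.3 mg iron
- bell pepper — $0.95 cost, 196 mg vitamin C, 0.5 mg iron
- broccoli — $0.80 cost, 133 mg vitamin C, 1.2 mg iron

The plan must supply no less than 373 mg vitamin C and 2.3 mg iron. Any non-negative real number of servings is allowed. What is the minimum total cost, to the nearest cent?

orange only: max(373/80, 2.3/0.3) = 7.667 servings → $4.22.
bell pepper only: max(373/196, 2.3/0.5) = 4.6 servings → $4.37.
broccoli only: max(373/133, 2.3/1.2) = 2.805 servings → $2.24.
orange + bell pepper: the both-tight solution has a negative serving — not a feasible corner.
orange + broccoli with both tight: 2.526 servings and 1.285 servings → $2.42.
bell pepper + broccoli with both tight: 0.84 servings and 1.567 servings → $2.05.
Cheapest feasible corner: $2.05.

$2.05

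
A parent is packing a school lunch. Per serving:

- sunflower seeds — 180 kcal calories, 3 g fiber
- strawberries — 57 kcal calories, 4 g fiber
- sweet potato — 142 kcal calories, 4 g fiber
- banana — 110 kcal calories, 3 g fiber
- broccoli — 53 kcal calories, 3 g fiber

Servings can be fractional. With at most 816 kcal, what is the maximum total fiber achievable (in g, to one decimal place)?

Fiber per kcal: strawberries 0.07018, broccoli 0.0566, sweet potato 0.02817, banana 0.02727, sunflower seeds 0.01667.
With no serving limits, spend the whole calories allowance on strawberries: 816 kcal / 57 kcal × 4 g = 57.3 g.

57.3 g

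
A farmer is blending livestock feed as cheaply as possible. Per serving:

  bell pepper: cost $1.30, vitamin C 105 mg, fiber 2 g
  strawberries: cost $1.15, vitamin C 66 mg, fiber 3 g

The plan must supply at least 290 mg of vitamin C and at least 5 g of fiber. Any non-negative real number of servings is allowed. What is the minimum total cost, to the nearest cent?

Compare the cost at each extreme point of the feasible region.
bell pepper only: max(290/105, 5/2) = 2.762 servings → $3.59.
strawberries only: max(290/66, 5/3) = 4.394 servings → $5.05.
bell pepper + strawberries: intersection lies outside the first quadrant.
So the least-cost plan costs $3.59.

$3.59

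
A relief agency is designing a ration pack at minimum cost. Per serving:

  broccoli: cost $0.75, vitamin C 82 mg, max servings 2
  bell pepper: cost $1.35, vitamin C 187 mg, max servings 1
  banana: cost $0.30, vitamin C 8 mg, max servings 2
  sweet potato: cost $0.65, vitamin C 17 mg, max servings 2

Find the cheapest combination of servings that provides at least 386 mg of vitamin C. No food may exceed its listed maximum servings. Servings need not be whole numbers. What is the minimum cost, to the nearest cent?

$4.18

Cost per mg of vitamin C: bell pepper $0.0072, broccoli $0.0091, banana $0.0375, sweet potato $0.0382.
Take 1 serving of bell pepper: +187.0 mg vitamin C for $1.35 (total $1.35, still need 199.0 mg).
Take 2 servings of broccoli: +164.0 mg vitamin C for $1.50 (total $2.85, still need 35.0 mg).
Take 2 servings of banana: +16.0 mg vitamin C for $0.60 (total $3.45, still need 19.0 mg).
Take 1.118 servings of sweet potato: +19.0 mg vitamin C for $0.73 (total $4.18, still need 0.0 mg).
Filling from the cheapest source first is optimal under one linear minimum: $4.18.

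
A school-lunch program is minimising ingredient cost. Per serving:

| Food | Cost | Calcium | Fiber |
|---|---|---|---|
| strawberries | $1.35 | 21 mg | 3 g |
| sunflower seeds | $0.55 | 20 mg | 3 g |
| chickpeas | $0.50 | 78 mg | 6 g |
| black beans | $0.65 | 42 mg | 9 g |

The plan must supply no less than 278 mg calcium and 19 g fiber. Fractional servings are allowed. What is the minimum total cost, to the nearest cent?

$1.78

An LP optimum is at a vertex; with two nutrient constraints at most two foods are used. Check each candidate.
strawberries only: max(278/21, 19/3) = 13.24 servings → $17.87.
sunflower seeds only: max(278/20, 19/3) = 13.9 servings → $7.64.
chickpeas only: max(278/78, 19/6) = 3.564 servings → $1.78.
black beans only: max(278/42, 19/9) = 6.619 servings → $4.30.
strawberries + sunflower seeds: intersection lies outside the first quadrant.
strawberries + chickpeas: the both-tight solution has a negative serving — not a feasible corner.
strawberries + black beans with both targets exact would need a negative amount; discard.
sunflower seeds + chickpeas: the both-tight solution has a negative serving — not a feasible corner.
sunflower seeds + black beans: the both-tight solution has a negative serving — not a feasible corner.
chickpeas + black beans: intersection lies outside the first quadrant.
The minimum over all feasible corners is $1.78.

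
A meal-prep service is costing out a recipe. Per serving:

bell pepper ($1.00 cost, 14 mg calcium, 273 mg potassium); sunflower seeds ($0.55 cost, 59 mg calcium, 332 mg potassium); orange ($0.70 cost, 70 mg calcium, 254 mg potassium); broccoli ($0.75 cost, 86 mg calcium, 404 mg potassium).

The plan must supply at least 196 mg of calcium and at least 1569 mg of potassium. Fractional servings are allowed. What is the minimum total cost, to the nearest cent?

bell pepper only: max(196/14, 1569/273) = 14 servings → $14.00.
sunflower seeds only: max(196/59, 1569/332) = 4.726 servings → $2.60.
orange only: max(196/70, 1569/254) = 6.177 servings → $4.32.
broccoli only: max(196/86, 1569/404) = 3.884 servings → $2.91.
bell pepper + sunflower seeds with both tight: 2.4 servings and 2.753 servings → $3.91.
bell pepper + orange with both tight: 3.86 servings and 2.028 servings → $5.28.
bell pepper + broccoli with both tight: 3.128 servings and 1.77 servings → $4.46.
sunflower seeds + orange: intersection lies outside the first quadrant.
sunflower seeds + broccoli: the both-tight solution has a negative serving — not a feasible corner.
orange + broccoli: the both-tight solution has a negative serving — not a feasible corner.
So the least-cost plan costs $2.60.

$2.60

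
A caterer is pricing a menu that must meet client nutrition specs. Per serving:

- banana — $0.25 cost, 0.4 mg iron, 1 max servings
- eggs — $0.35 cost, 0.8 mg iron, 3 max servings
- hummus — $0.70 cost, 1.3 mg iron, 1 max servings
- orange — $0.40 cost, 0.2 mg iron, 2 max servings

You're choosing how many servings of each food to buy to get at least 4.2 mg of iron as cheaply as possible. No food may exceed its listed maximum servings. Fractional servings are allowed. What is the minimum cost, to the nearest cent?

$2.20

Cost per mg of iron: eggs $0.4375, hummus $0.5385, banana $0.6250, orange $2.0000.
Take 3 servings of eggs: +2.4 mg iron for $1.05 (total $1.05, still need 1.8 mg).
Take 1 serving of hummus: +1.3 mg iron for $0.70 (total $1.75, still need 0.5 mg).
Take 1 serving of banana: +0.4 mg iron for $0.25 (total $2.00, still need 0.1 mg).
Take 0.5 servings of orange: +0.1 mg iron for $0.20 (total $2.20, still need 0.0 mg).
Greedy by cheapest-per-mg is optimal for a single linear constraint, so the minimum cost is $2.20.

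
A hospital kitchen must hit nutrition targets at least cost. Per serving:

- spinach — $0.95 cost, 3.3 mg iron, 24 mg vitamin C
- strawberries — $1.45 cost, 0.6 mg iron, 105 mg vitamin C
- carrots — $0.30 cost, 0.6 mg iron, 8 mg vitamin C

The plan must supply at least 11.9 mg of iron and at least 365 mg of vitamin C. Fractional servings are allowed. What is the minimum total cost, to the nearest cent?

$6.96

Check every corner: each single food scaled to meet both minima, and each pair solved so both constraints bind.
spinach only: max(11.9/3.3, 365/24) = 15.21 servings → $14.45.
strawberries only: max(11.9/0.6, 365/105) = 19.83 servings → $28.76.
carrots only: max(11.9/0.6, 365/8) = 45.62 servings → $13.69.
spinach + strawberries with both tight: 3.103 servings and 2.767 servings → $6.96.
spinach + carrots with both targets exact would need a negative amount; discard.
strawberries + carrots with both tight: 2.127 servings and 17.71 servings → $8.40.
So the least-cost plan costs $6.96.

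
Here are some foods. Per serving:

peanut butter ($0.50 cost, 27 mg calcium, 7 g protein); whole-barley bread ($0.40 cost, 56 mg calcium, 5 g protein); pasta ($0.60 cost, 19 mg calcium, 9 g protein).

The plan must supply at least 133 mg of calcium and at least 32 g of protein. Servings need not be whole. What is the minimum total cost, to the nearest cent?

$2.23

Check every corner: each single food scaled to meet both minima, and each pair solved so both constraints bind.
peanut butter only: max(133/27, 32/7) = 4.926 servings → $2.46.
whole-barley bread only: max(133/56, 32/5) = 6.4 servings → $2.56.
pasta only: max(133/19, 32/9) = 7 servings → $4.20.
peanut butter + whole-barley bread with both tight: 4.385 servings and 0.2607 servings → $2.30.
peanut butter + pasta: intersection lies outside the first quadrant.
whole-barley bread + pasta with both tight: 1.44 servings and 2.756 servings → $2.23.
Cheapest feasible corner: $2.23.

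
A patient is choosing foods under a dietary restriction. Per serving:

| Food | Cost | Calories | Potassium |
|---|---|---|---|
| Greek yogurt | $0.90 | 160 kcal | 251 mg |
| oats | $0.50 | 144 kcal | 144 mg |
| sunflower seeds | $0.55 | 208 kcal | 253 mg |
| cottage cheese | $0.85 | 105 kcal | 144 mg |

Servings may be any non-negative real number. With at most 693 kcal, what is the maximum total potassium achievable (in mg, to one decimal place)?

Potassium per kcal: Greek yogurt 1.569, cottage cheese 1.371, sunflower seeds 1.216, oats 1.
With no serving limits, spend the whole calories allowance on Greek yogurt: 693 kcal / 160 kcal × 251 mg = 1087.1 mg.

1087.1 mg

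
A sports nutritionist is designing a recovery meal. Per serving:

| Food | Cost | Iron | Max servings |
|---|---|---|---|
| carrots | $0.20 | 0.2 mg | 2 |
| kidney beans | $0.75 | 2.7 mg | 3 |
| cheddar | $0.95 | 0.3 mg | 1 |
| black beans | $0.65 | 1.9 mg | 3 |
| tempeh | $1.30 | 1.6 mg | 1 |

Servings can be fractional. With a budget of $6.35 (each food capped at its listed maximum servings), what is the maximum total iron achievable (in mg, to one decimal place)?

15.9 mg

Iron per dollar: kidney beans 3.6, black beans 2.923, tempeh 1.231, carrots 1, cheddar 0.3158.
Take 3 servings of kidney beans: spends $2.25, +8.1 mg iron (running total 8.1 mg).
Take 3 servings of black beans: spends $1.95, +5.7 mg iron (running total 13.8 mg).
Take 1 serving of tempeh: spends $1.30, +1.6 mg iron (running total 15.4 mg).
Take 2 servings of carrots: spends $0.40, +0.4 mg iron (running total 15.8 mg).
Take 0.4737 servings of cheddar: spends $0.45, +0.1 mg iron (running total 15.9 mg).
Greedy by best ratio exhausts the cost allowance optimally: 15.9 mg.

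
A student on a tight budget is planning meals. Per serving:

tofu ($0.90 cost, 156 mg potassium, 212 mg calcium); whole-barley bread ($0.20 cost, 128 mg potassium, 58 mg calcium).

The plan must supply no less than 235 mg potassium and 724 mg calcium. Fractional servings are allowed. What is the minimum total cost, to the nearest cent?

tofu only: max(235/156, 724/212) = 3.415 servings → $3.07.
whole-barley bread only: max(235/128, 724/58) = 12.48 servings → $2.50.
tofu + whole-barley bread with both targets exact would need a negative amount; discard.
The minimum over all feasible corners is $2.50.

$2.50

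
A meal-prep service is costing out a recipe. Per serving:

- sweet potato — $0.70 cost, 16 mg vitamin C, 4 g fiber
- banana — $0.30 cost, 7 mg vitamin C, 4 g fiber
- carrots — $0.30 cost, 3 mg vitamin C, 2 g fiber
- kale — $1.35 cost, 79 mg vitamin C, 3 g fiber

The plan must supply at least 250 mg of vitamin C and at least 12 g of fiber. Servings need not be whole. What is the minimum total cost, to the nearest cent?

$4.39

The cheapest plan sits at a corner of the feasible region — with two constraints it uses at most two foods.
sweet potato only: max(250/16, 12/4) = 15.62 servings → $10.94.
banana only: max(250/7, 12/4) = 35.71 servings → $10.71.
carrots only: max(250/3, 12/2) = 83.33 servings → $25.00.
kale only: max(250/79, 12/3) = 4 servings → $5.40.
sweet potato + banana: the both-tight solution has a negative serving — not a feasible corner.
sweet potato + carrots: intersection lies outside the first quadrant.
sweet potato + kale with both tight: 0.7388 servings and 3.015 servings → $4.59.
banana + carrots: intersection lies outside the first quadrant.
banana + kale with both tight: 0.6712 servings and 3.105 servings → $4.39.
carrots + kale with both tight: 1.329 servings and 3.114 servings → $4.60.
So the least-cost plan costs $4.39.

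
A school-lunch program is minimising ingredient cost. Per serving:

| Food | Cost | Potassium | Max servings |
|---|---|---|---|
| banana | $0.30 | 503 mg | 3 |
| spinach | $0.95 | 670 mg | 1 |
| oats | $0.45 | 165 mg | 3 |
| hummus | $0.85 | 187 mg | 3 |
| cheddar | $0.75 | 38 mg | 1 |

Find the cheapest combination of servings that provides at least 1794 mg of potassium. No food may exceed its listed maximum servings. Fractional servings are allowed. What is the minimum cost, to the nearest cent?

Cost per mg of potassium: banana $0.0006, spinach $0.0014, oats $0.0027, hummus $0.0045, cheddar $0.0197.
Take 3 servings of banana: +1509.0 mg potassium for $0.90 (total $0.90, still need 285.0 mg).
Take 0.4254 servings of spinach: +285.0 mg potassium for $0.40 (total $1.30, still need 0.0 mg).
Greedy by cheapest-per-mg is optimal for a single linear constraint, so the minimum cost is $1.30.

$1.30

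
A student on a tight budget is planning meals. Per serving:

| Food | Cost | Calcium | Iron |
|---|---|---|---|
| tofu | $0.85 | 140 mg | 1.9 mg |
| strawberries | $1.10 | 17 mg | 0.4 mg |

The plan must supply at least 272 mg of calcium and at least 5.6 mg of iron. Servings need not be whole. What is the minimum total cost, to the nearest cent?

$2.51

With two linear requirements the optimum uses one or two foods; enumerate the corners.
tofu only: max(272/140, 5.6/1.9) = 2.947 servings → $2.51.
strawberries only: max(272/17, 5.6/0.4) = 16 servings → $17.60.
tofu + strawberries with both tight: 0.5738 servings and 11.27 servings → $12.89.
So the least-cost plan costs $2.51.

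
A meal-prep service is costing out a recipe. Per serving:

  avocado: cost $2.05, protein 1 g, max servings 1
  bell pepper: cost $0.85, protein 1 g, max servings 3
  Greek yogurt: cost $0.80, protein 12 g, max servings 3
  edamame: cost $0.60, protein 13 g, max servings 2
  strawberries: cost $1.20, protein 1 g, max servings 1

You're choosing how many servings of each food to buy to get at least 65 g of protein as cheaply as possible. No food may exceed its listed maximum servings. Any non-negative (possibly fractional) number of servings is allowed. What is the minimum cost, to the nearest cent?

$6.15

Cost per g of protein: edamame $0.0462, Greek yogurt $0.0667, bell pepper $0.8500, strawberries $1.2000, avocado $2.0500.
Take 2 servings of edamame: +26.0 g protein for $1.20 (total $1.20, still need 39.0 g).
Take 3 servings of Greek yogurt: +36.0 g protein for $2.40 (total $3.60, still need 3.0 g).
Take 3 servings of bell pepper: +3.0 g protein for $2.55 (total $6.15, still need 0.0 g).
Filling from the cheapest source first is optimal under one linear minimum: $6.15.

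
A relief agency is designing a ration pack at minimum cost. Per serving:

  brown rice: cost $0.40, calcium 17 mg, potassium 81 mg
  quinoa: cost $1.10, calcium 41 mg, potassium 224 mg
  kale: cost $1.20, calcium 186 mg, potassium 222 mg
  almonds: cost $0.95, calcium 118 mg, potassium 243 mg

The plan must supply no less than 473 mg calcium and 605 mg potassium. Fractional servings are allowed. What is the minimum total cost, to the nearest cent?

Compare the cost at each extreme point of the feasible region.
brown rice only: max(473/17, 605/81) = 27.82 servings → $11.13.
quinoa only: max(473/41, 605/224) = 11.54 servings → $12.69.
kale only: max(473/186, 605/222) = 2.725 servings → $3.27.
almonds only: max(473/118, 605/243) = 4.008 servings → $3.81.
brown rice + quinoa: the both-tight solution has a negative serving — not a feasible corner.
brown rice + kale with both tight: 0.6663 servings and 2.482 servings → $3.25.
brown rice + almonds: the both-tight solution has a negative serving — not a feasible corner.
quinoa + kale with both tight: 0.2311 servings and 2.492 servings → $3.24.
quinoa + almonds: intersection lies outside the first quadrant.
kale + almonds with both tight: 2.292 servings and 0.396 servings → $3.13.
Cheapest feasible corner: $3.13.

$3.13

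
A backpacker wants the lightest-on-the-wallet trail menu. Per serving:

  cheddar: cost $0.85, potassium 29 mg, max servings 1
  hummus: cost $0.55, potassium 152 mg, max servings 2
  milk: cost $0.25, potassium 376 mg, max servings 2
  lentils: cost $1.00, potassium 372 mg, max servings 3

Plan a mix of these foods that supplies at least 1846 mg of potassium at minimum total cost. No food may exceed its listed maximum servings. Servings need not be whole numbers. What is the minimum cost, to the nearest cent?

$3.44

Cost per mg of potassium: milk $0.0007, lentils $0.0027, hummus $0.0036, cheddar $0.0293.
Take 2 servings of milk: +752.0 mg potassium for $0.50 (total $0.50, still need 1094.0 mg).
Take 2.941 servings of lentils: +1094.0 mg potassium for $2.94 (total $3.44, still need 0.0 mg).
Greedy by cheapest-per-mg is optimal for a single linear constraint, so the minimum cost is $3.44.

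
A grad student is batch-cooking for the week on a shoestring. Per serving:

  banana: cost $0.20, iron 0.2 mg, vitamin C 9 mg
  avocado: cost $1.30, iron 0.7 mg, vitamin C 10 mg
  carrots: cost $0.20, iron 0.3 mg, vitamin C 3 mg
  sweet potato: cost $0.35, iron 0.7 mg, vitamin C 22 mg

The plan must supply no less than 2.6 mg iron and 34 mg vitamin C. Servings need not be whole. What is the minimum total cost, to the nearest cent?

$1.30

The cheapest plan sits at a corner of the feasible region — with two constraints it uses at most two foods.
banana only: max(2.6/0.2, 34/9) = 13 servings → $2.60.
avocado only: max(2.6/0.7, 34/10) = 3.714 servings → $4.83.
carrots only: max(2.6/0.3, 34/3) = 11.33 servings → $2.27.
sweet potato only: max(2.6/0.7, 34/22) = 3.714 servings → $1.30.
banana + avocado with both targets exact would need a negative amount; discard.
banana + carrots with both tight: 1.143 servings and 7.905 servings → $1.81.
banana + sweet potato: the both-tight solution has a negative serving — not a feasible corner.
avocado + carrots with both tight: 2.667 servings and 2.444 servings → $3.96.
avocado + sweet potato with both targets exact would need a negative amount; discard.
carrots + sweet potato with both tight: 7.422 servings and 0.5333 servings → $1.67.
The minimum over all feasible corners is $1.30.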